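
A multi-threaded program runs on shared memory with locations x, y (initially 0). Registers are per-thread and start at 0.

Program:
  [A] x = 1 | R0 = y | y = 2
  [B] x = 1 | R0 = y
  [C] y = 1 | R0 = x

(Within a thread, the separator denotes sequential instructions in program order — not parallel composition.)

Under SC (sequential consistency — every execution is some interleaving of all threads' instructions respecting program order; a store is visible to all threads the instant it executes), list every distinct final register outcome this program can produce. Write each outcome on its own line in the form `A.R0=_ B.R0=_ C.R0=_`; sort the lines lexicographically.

outcome vector order: (A.R0,B.R0,C.R0)
|SC outcomes| = 8

A.R0=0 B.R0=0 C.R0=1
A.R0=0 B.R0=1 C.R0=1
A.R0=0 B.R0=2 C.R0=1
A.R0=1 B.R0=0 C.R0=1
A.R0=1 B.R0=1 C.R0=0
A.R0=1 B.R0=1 C.R0=1
A.R0=1 B.R0=2 C.R0=0
A.R0=1 B.R0=2 C.R0=1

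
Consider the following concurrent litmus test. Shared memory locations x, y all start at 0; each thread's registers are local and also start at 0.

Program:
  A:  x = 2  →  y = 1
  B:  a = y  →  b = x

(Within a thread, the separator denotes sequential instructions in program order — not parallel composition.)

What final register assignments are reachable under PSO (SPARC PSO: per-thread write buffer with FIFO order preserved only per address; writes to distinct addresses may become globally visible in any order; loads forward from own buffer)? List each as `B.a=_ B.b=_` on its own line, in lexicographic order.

outcome vector order: (B.a,B.b)
|PSO outcomes| = 4

B.a=0 B.b=0
B.a=0 B.b=2
B.a=1 B.b=0
B.a=1 B.b=2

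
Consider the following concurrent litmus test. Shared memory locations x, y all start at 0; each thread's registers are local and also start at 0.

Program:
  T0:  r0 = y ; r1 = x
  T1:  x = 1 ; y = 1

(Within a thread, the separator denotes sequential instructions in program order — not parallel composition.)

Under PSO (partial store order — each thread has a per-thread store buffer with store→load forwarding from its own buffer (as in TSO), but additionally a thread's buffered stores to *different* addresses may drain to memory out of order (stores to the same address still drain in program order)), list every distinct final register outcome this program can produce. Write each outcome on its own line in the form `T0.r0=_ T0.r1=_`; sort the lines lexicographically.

T0.r0=0 T0.r1=0
T0.r0=0 T0.r1=1
T0.r0=1 T0.r1=0
T0.r0=1 T0.r1=1

outcome vector order: (T0.r0,T0.r1)
|PSO outcomes| = 4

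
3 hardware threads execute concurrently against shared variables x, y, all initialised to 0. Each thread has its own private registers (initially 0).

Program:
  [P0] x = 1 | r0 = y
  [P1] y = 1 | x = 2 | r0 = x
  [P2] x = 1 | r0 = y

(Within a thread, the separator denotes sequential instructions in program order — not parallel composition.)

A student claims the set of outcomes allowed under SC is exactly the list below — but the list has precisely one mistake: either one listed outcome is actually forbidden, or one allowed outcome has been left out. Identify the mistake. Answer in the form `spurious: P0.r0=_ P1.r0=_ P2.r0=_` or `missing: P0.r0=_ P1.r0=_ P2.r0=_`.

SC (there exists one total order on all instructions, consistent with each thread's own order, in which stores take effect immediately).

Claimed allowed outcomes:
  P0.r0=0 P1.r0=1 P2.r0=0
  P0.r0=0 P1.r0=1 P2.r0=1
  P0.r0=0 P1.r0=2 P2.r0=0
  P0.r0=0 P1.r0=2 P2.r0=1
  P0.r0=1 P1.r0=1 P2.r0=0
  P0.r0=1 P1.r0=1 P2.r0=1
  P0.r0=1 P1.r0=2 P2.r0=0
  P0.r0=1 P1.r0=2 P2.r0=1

spurious: P0.r0=0 P1.r0=1 P2.r0=0

outcome vector order: (P0.r0,P1.r0,P2.r0)
[SC] allowed = {0/1/1 0/2/0 0/2/1 1/1/0 1/1/1 1/2/0 1/2/1}
claimed∖SC = {0/1/0}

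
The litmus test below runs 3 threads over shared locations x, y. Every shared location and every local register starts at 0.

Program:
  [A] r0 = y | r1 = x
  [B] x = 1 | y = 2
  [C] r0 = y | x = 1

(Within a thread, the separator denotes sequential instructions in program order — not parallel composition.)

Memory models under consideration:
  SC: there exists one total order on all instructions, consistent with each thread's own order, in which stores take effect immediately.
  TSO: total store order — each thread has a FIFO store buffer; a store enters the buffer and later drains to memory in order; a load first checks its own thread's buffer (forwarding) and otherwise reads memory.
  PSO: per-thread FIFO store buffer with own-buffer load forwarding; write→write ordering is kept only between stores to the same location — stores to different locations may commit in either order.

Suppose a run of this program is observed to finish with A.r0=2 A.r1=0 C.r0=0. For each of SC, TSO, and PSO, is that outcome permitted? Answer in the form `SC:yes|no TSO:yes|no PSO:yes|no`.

outcome vector order: (A.r0,A.r1,C.r0)
SC (6): <0 0 0>, <0 0 2>, <0 1 0>, <0 1 2>, <2 1 0>, <2 1 2>
TSO (6): <0 0 0>, <0 0 2>, <0 1 0>, <0 1 2>, <2 1 0>, <2 1 2>
PSO (8): <0 0 0>, <0 0 2>, <0 1 0>, <0 1 2>, <2 0 0>, <2 0 2>, <2 1 0>, <2 1 2>
target <2 0 0> ∈ {PSO}

SC:no TSO:no PSO:yes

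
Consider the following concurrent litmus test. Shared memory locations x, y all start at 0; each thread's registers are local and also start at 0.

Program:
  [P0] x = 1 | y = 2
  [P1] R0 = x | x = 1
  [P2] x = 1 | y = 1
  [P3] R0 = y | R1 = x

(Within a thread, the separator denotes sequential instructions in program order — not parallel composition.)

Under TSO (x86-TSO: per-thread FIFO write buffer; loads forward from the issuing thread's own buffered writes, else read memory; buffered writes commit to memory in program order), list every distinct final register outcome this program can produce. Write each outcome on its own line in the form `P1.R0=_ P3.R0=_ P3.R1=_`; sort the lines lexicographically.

outcome vector order: (P1.R0,P3.R0,P3.R1)
|TSO outcomes| = 8

P1.R0=0 P3.R0=0 P3.R1=0
P1.R0=0 P3.R0=0 P3.R1=1
P1.R0=0 P3.R0=1 P3.R1=1
P1.R0=0 P3.R0=2 P3.R1=1
P1.R0=1 P3.R0=0 P3.R1=0
P1.R0=1 P3.R0=0 P3.R1=1
P1.R0=1 P3.R0=1 P3.R1=1
P1.R0=1 P3.R0=2 P3.R1=1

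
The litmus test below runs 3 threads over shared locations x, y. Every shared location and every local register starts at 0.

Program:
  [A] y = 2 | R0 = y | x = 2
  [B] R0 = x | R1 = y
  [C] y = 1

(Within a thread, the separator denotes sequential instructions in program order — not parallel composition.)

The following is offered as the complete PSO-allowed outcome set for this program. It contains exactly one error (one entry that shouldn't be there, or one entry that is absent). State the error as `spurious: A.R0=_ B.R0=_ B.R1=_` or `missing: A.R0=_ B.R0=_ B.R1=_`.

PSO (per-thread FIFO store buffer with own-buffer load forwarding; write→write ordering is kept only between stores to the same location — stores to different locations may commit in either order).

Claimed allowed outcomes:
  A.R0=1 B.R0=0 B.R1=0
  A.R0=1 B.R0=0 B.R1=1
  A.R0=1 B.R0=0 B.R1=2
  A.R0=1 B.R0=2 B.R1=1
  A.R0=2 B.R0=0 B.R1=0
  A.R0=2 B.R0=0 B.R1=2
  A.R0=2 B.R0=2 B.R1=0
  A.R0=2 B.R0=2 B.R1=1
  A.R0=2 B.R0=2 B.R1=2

missing: A.R0=2 B.R0=0 B.R1=1

outcome vector order: (A.R0,B.R0,B.R1)
under PSO → 1/0/0; 1/0/1; 1/0/2; 1/2/1; 2/0/0; 2/0/1; 2/0/2; 2/2/0; 2/2/1; 2/2/2
PSO∖claimed = {2/0/1}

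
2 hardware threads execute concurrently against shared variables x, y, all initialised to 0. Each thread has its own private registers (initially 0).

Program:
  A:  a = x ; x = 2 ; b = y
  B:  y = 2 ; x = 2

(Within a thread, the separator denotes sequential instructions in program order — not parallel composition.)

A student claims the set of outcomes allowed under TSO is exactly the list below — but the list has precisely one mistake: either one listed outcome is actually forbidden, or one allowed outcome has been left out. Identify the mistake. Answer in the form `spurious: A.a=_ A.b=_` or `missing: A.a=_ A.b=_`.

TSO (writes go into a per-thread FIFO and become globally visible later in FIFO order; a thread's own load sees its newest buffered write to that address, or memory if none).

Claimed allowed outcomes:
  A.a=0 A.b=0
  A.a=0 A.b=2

missing: A.a=2 A.b=2

outcome vector order: (A.a,A.b)
[TSO] allowed = {00 02 22}
TSO∖claimed = {22}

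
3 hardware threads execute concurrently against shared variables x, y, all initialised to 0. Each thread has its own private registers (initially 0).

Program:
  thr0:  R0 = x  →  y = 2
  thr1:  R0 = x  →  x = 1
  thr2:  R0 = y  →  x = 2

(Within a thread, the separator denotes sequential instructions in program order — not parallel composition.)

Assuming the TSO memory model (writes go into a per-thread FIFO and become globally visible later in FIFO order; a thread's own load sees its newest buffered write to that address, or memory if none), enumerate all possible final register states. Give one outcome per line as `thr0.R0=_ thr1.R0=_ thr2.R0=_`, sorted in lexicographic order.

outcome vector order: (thr0.R0,thr1.R0,thr2.R0)
|TSO outcomes| = 9

thr0.R0=0 thr1.R0=0 thr2.R0=0
thr0.R0=0 thr1.R0=0 thr2.R0=2
thr0.R0=0 thr1.R0=2 thr2.R0=0
thr0.R0=0 thr1.R0=2 thr2.R0=2
thr0.R0=1 thr1.R0=0 thr2.R0=0
thr0.R0=1 thr1.R0=0 thr2.R0=2
thr0.R0=1 thr1.R0=2 thr2.R0=0
thr0.R0=2 thr1.R0=0 thr2.R0=0
thr0.R0=2 thr1.R0=2 thr2.R0=0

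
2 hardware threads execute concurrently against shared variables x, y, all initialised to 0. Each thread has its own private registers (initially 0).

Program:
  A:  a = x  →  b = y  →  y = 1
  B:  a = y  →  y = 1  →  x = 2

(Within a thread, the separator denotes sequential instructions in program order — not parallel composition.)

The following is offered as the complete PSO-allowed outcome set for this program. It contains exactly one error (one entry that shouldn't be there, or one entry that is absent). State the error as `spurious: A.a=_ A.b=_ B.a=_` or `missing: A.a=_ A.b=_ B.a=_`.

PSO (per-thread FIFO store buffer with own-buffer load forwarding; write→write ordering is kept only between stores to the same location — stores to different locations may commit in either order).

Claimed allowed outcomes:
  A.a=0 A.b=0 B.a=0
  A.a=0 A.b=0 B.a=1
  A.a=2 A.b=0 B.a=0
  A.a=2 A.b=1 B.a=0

missing: A.a=0 A.b=1 B.a=0

outcome vector order: (A.a,A.b,B.a)
PSO (5): (0,0,0) (0,0,1) (0,1,0) (2,0,0) (2,1,0)
PSO∖claimed = {(0,1,0)}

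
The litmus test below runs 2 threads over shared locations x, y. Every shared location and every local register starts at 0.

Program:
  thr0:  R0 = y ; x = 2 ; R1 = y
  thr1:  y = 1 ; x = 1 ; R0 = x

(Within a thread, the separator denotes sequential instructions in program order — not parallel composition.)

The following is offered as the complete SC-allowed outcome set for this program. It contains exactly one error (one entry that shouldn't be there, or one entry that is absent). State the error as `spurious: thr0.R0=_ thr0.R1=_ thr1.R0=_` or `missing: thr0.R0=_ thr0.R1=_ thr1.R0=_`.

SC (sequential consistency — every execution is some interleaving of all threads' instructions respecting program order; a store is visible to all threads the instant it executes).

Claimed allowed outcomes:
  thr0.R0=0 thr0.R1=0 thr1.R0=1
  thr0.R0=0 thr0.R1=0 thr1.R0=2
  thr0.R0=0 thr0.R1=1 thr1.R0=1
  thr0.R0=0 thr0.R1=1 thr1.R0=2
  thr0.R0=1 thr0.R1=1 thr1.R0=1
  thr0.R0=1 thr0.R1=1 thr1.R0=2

outcome vector order: (thr0.R0,thr0.R1,thr1.R0)
under SC → <0 0 1>; <0 1 1>; <0 1 2>; <1 1 1>; <1 1 2>
claimed∖SC = {<0 0 2>}

spurious: thr0.R0=0 thr0.R1=0 thr1.R0=2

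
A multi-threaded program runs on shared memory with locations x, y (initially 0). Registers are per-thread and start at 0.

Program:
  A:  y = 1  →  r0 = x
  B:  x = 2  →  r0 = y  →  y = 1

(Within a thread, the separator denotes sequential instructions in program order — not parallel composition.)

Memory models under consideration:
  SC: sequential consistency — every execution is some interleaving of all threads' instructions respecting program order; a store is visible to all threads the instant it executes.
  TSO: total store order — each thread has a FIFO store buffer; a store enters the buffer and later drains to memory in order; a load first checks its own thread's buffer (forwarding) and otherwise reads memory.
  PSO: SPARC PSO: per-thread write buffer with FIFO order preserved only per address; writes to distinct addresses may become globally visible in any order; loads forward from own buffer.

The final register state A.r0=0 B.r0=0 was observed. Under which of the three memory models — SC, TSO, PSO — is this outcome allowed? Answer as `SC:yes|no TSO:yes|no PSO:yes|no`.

SC:no TSO:yes PSO:yes

outcome vector order: (A.r0,B.r0)
SC: 3 outcomes — {0/1 2/0 2/1}
TSO: 4 outcomes — {0/0 0/1 2/0 2/1}
PSO: 4 outcomes — {0/0 0/1 2/0 2/1}
target 0/0 ∈ {TSO,PSO}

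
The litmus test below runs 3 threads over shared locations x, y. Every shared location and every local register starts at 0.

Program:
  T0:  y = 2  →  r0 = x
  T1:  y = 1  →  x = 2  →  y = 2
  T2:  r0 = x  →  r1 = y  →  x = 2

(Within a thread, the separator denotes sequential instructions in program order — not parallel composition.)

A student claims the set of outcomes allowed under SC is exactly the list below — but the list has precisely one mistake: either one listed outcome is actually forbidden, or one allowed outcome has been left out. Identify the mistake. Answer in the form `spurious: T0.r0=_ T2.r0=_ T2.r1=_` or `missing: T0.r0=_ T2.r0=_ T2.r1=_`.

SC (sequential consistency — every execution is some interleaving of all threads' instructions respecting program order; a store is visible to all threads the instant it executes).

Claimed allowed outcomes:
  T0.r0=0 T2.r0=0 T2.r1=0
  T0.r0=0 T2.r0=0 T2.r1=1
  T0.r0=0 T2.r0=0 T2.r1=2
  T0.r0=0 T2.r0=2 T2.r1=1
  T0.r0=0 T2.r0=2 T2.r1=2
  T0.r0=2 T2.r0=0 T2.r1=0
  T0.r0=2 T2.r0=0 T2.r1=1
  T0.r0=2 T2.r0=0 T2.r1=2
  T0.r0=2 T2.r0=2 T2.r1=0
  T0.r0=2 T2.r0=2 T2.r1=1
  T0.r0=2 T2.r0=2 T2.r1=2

outcome vector order: (T0.r0,T2.r0,T2.r1)
[SC] allowed = {(0,0,0) (0,0,1) (0,0,2) (0,2,1) (0,2,2) (2,0,0) (2,0,1) (2,0,2) (2,2,1) (2,2,2)}
claimed∖SC = {(2,2,0)}

spurious: T0.r0=2 T2.r0=2 T2.r1=0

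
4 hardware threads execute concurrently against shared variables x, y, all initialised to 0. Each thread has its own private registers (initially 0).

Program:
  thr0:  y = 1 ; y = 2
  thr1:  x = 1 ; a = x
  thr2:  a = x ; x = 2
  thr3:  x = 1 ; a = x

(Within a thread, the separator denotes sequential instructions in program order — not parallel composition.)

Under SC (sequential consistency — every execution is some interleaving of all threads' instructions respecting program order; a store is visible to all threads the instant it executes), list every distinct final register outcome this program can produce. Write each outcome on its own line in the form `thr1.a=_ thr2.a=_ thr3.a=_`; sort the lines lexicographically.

outcome vector order: (thr1.a,thr2.a,thr3.a)
|SC outcomes| = 8

thr1.a=1 thr2.a=0 thr3.a=1
thr1.a=1 thr2.a=0 thr3.a=2
thr1.a=1 thr2.a=1 thr3.a=1
thr1.a=1 thr2.a=1 thr3.a=2
thr1.a=2 thr2.a=0 thr3.a=1
thr1.a=2 thr2.a=0 thr3.a=2
thr1.a=2 thr2.a=1 thr3.a=1
thr1.a=2 thr2.a=1 thr3.a=2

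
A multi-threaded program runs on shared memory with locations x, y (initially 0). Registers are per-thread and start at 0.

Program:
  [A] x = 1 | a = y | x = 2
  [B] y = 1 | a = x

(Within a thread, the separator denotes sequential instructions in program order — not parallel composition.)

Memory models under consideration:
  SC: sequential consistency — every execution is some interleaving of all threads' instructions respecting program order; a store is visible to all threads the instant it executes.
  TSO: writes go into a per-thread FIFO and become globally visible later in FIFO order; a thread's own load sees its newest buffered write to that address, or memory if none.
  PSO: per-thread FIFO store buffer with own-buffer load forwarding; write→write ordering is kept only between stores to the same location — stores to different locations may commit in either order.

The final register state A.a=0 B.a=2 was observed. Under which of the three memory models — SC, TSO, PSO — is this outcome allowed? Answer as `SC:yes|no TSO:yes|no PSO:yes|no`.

SC:yes TSO:yes PSO:yes

outcome vector order: (A.a,B.a)
SC: 5 outcomes — {01, 02, 10, 11, 12}
TSO: 6 outcomes — {00, 01, 02, 10, 11, 12}
PSO: 6 outcomes — {00, 01, 02, 10, 11, 12}
target 02 ∈ {SC,TSO,PSO}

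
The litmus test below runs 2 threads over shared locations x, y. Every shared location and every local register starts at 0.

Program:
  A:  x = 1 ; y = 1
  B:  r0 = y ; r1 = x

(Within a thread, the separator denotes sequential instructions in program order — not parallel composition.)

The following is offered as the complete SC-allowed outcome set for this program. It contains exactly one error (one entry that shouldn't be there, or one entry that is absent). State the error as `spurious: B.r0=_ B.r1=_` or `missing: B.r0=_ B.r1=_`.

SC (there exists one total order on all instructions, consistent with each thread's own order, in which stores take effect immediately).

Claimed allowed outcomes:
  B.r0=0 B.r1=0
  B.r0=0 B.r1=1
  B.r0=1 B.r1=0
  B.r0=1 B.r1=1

outcome vector order: (B.r0,B.r1)
[SC] allowed = {(0,0); (0,1); (1,1)}
claimed∖SC = {(1,0)}

spurious: B.r0=1 B.r1=0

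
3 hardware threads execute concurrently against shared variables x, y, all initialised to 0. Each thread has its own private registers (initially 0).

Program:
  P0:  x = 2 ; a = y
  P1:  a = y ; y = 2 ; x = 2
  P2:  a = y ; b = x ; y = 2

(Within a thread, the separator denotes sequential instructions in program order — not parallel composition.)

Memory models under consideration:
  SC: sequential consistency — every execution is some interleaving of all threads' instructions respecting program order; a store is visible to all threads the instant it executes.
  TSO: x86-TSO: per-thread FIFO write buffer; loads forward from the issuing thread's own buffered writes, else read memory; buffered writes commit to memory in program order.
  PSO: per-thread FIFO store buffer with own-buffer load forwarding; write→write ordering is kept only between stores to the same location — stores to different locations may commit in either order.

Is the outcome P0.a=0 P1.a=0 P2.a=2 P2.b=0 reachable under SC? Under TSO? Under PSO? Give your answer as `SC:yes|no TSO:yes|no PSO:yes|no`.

outcome vector order: (P0.a,P1.a,P2.a,P2.b)
under SC → <0 0 0 0>; <0 0 0 2>; <0 0 2 2>; <0 2 0 0>; <0 2 0 2>; <2 0 0 0>; <2 0 0 2>; <2 0 2 0>; <2 0 2 2>; <2 2 0 0>; <2 2 0 2>
under TSO → <0 0 0 0>; <0 0 0 2>; <0 0 2 0>; <0 0 2 2>; <0 2 0 0>; <0 2 0 2>; <2 0 0 0>; <2 0 0 2>; <2 0 2 0>; <2 0 2 2>; <2 2 0 0>; <2 2 0 2>
under PSO → <0 0 0 0>; <0 0 0 2>; <0 0 2 0>; <0 0 2 2>; <0 2 0 0>; <0 2 0 2>; <2 0 0 0>; <2 0 0 2>; <2 0 2 0>; <2 0 2 2>; <2 2 0 0>; <2 2 0 2>
target <0 0 2 0> ∈ {TSO,PSO}

SC:no TSO:yes PSO:yes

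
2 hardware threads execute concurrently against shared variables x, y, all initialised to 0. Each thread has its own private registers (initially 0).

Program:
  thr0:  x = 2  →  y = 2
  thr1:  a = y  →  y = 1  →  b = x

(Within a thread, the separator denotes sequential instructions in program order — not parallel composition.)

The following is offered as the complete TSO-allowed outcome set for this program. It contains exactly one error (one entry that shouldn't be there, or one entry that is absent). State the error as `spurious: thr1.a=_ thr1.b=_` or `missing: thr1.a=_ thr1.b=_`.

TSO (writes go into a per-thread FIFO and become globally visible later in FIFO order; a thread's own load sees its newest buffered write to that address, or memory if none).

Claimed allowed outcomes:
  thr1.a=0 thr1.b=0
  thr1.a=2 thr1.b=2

missing: thr1.a=0 thr1.b=2

outcome vector order: (thr1.a,thr1.b)
TSO (3): <0 0>; <0 2>; <2 2>
TSO∖claimed = {<0 2>}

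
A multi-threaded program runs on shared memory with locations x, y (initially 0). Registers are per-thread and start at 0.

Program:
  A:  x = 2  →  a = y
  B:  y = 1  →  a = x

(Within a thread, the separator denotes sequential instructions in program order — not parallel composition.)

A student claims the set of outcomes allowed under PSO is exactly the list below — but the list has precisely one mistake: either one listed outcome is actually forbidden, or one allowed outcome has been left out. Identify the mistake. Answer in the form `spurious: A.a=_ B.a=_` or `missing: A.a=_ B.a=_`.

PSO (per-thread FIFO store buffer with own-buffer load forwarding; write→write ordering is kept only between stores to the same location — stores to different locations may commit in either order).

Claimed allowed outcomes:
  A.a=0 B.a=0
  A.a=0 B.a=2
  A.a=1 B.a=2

missing: A.a=1 B.a=0

outcome vector order: (A.a,B.a)
PSO: 4 outcomes — {00 02 10 12}
PSO∖claimed = {10}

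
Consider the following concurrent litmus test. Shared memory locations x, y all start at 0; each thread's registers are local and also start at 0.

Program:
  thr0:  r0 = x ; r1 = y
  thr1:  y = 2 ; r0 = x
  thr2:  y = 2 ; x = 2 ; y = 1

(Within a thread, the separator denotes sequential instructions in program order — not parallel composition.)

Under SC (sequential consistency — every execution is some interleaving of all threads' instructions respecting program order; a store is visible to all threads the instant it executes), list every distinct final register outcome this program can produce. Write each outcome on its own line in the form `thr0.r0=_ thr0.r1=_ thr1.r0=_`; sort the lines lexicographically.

thr0.r0=0 thr0.r1=0 thr1.r0=0
thr0.r0=0 thr0.r1=0 thr1.r0=2
thr0.r0=0 thr0.r1=1 thr1.r0=0
thr0.r0=0 thr0.r1=1 thr1.r0=2
thr0.r0=0 thr0.r1=2 thr1.r0=0
thr0.r0=0 thr0.r1=2 thr1.r0=2
thr0.r0=2 thr0.r1=1 thr1.r0=0
thr0.r0=2 thr0.r1=1 thr1.r0=2
thr0.r0=2 thr0.r1=2 thr1.r0=0
thr0.r0=2 thr0.r1=2 thr1.r0=2

outcome vector order: (thr0.r0,thr0.r1,thr1.r0)
|SC outcomes| = 10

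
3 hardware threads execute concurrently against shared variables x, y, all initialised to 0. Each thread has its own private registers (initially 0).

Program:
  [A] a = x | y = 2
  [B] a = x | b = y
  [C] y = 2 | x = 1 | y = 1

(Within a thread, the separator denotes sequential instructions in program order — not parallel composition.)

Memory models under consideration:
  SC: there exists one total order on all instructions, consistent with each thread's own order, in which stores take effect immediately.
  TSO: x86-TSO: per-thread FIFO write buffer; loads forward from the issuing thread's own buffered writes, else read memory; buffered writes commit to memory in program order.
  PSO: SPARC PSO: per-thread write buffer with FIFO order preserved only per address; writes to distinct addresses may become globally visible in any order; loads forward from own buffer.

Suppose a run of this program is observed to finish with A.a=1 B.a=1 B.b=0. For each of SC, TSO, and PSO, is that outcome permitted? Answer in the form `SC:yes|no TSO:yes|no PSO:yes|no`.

SC:no TSO:no PSO:yes

outcome vector order: (A.a,B.a,B.b)
[SC] allowed = {000, 001, 002, 011, 012, 100, 101, 102, 111, 112}
[TSO] allowed = {000, 001, 002, 011, 012, 100, 101, 102, 111, 112}
[PSO] allowed = {000, 001, 002, 010, 011, 012, 100, 101, 102, 110, 111, 112}
target 110 ∈ {PSO}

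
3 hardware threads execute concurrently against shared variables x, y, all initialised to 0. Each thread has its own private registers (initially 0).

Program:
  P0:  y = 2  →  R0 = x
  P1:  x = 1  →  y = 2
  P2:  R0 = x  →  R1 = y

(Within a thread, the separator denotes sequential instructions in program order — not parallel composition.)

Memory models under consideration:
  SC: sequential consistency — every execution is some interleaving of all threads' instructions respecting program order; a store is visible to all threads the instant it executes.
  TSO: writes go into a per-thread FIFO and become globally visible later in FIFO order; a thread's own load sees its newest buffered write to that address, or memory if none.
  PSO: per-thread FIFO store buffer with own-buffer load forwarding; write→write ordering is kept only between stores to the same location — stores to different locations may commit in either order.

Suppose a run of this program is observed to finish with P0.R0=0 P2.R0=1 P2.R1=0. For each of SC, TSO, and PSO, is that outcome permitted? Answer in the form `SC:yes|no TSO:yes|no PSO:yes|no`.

SC:no TSO:yes PSO:yes

outcome vector order: (P0.R0,P2.R0,P2.R1)
under SC → 000 002 012 100 102 110 112
under TSO → 000 002 010 012 100 102 110 112
under PSO → 000 002 010 012 100 102 110 112
target 010 ∈ {TSO,PSO}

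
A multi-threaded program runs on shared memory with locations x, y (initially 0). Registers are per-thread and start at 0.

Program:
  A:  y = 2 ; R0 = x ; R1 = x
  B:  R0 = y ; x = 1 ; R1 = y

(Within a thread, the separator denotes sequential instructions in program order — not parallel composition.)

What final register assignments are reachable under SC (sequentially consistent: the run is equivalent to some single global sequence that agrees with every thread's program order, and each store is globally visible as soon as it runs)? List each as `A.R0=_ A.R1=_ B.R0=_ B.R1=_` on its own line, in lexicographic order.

outcome vector order: (A.R0,A.R1,B.R0,B.R1)
|SC outcomes| = 7

A.R0=0 A.R1=0 B.R0=0 B.R1=2
A.R0=0 A.R1=0 B.R0=2 B.R1=2
A.R0=0 A.R1=1 B.R0=0 B.R1=2
A.R0=0 A.R1=1 B.R0=2 B.R1=2
A.R0=1 A.R1=1 B.R0=0 B.R1=0
A.R0=1 A.R1=1 B.R0=0 B.R1=2
A.R0=1 A.R1=1 B.R0=2 B.R1=2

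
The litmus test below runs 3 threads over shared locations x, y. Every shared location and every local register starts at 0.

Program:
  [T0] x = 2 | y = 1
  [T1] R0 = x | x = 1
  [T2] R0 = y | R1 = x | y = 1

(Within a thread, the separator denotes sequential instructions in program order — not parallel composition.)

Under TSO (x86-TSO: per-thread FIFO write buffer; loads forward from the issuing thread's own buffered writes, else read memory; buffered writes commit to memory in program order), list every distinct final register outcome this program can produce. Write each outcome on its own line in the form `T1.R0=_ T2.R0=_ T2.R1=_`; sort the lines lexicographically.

T1.R0=0 T2.R0=0 T2.R1=0
T1.R0=0 T2.R0=0 T2.R1=1
T1.R0=0 T2.R0=0 T2.R1=2
T1.R0=0 T2.R0=1 T2.R1=1
T1.R0=0 T2.R0=1 T2.R1=2
T1.R0=2 T2.R0=0 T2.R1=0
T1.R0=2 T2.R0=0 T2.R1=1
T1.R0=2 T2.R0=0 T2.R1=2
T1.R0=2 T2.R0=1 T2.R1=1
T1.R0=2 T2.R0=1 T2.R1=2

outcome vector order: (T1.R0,T2.R0,T2.R1)
|TSO outcomes| = 10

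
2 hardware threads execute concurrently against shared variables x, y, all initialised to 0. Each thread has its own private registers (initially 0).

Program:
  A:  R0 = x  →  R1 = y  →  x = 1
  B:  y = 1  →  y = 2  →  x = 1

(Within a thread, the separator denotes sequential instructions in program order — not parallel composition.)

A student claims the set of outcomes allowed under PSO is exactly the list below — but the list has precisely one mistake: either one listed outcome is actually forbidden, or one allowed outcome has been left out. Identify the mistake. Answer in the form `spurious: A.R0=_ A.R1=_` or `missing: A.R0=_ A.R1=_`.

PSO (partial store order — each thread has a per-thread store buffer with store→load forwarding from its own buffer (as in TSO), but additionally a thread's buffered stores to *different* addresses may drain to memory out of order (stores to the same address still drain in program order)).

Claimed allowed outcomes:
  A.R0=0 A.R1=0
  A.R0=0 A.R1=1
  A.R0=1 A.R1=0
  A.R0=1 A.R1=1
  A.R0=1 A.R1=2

outcome vector order: (A.R0,A.R1)
PSO (6): (0,0) (0,1) (0,2) (1,0) (1,1) (1,2)
PSO∖claimed = {(0,2)}

missing: A.R0=0 A.R1=2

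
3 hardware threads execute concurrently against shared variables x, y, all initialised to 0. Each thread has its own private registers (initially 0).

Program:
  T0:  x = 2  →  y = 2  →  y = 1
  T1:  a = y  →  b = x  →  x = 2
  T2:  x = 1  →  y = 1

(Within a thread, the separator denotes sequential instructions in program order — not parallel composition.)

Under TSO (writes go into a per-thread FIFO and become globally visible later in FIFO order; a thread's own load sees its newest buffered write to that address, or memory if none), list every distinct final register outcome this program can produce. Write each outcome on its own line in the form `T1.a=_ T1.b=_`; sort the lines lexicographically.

T1.a=0 T1.b=0
T1.a=0 T1.b=1
T1.a=0 T1.b=2
T1.a=1 T1.b=1
T1.a=1 T1.b=2
T1.a=2 T1.b=1
T1.a=2 T1.b=2

outcome vector order: (T1.a,T1.b)
|TSO outcomes| = 7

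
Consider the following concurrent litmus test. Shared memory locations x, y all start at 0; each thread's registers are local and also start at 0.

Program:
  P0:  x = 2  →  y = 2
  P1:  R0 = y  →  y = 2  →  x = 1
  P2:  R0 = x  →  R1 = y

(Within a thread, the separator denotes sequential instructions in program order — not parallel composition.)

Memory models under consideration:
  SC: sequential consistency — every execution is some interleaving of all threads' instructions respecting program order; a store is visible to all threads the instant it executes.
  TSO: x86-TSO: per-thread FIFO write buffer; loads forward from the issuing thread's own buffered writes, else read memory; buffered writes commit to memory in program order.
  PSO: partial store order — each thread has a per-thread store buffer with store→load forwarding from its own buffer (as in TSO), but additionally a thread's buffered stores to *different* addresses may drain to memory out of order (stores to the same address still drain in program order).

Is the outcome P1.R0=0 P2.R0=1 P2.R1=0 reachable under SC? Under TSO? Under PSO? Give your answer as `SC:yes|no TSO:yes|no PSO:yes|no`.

SC:no TSO:no PSO:yes

outcome vector order: (P1.R0,P2.R0,P2.R1)
SC (10): (0,0,0); (0,0,2); (0,1,2); (0,2,0); (0,2,2); (2,0,0); (2,0,2); (2,1,2); (2,2,0); (2,2,2)
TSO (10): (0,0,0); (0,0,2); (0,1,2); (0,2,0); (0,2,2); (2,0,0); (2,0,2); (2,1,2); (2,2,0); (2,2,2)
PSO (11): (0,0,0); (0,0,2); (0,1,0); (0,1,2); (0,2,0); (0,2,2); (2,0,0); (2,0,2); (2,1,2); (2,2,0); (2,2,2)
target (0,1,0) ∈ {PSO}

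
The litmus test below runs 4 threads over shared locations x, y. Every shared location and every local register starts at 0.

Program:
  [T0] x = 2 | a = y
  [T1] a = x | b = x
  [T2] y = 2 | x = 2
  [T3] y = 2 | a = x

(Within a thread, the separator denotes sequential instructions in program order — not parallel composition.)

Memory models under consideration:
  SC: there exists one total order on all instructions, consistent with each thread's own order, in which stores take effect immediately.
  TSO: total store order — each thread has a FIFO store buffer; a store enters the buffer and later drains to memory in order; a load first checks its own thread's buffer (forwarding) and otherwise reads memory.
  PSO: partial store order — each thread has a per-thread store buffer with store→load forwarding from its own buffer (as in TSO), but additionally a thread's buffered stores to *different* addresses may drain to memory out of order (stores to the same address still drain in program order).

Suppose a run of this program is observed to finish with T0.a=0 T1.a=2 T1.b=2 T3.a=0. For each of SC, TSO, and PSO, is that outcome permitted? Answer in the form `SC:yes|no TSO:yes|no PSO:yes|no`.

SC:no TSO:yes PSO:yes

outcome vector order: (T0.a,T1.a,T1.b,T3.a)
SC (9): 0/0/0/2 0/0/2/2 0/2/2/2 2/0/0/0 2/0/0/2 2/0/2/0 2/0/2/2 2/2/2/0 2/2/2/2
TSO (12): 0/0/0/0 0/0/0/2 0/0/2/0 0/0/2/2 0/2/2/0 0/2/2/2 2/0/0/0 2/0/0/2 2/0/2/0 2/0/2/2 2/2/2/0 2/2/2/2
PSO (12): 0/0/0/0 0/0/0/2 0/0/2/0 0/0/2/2 0/2/2/0 0/2/2/2 2/0/0/0 2/0/0/2 2/0/2/0 2/0/2/2 2/2/2/0 2/2/2/2
target 0/2/2/0 ∈ {TSO,PSO}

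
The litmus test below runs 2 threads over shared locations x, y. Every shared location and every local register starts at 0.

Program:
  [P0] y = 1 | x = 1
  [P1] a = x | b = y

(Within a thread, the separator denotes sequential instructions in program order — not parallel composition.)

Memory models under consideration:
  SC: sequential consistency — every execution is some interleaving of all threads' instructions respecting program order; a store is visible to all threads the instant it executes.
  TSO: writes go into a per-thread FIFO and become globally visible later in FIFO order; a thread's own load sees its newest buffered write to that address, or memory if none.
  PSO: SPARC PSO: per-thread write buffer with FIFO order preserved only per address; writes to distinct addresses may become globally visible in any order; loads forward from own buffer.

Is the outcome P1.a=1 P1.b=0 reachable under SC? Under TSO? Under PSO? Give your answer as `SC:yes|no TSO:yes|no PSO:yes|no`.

SC:no TSO:no PSO:yes

outcome vector order: (P1.a,P1.b)
SC (3): 0/0, 0/1, 1/1
TSO (3): 0/0, 0/1, 1/1
PSO (4): 0/0, 0/1, 1/0, 1/1
target 1/0 ∈ {PSO}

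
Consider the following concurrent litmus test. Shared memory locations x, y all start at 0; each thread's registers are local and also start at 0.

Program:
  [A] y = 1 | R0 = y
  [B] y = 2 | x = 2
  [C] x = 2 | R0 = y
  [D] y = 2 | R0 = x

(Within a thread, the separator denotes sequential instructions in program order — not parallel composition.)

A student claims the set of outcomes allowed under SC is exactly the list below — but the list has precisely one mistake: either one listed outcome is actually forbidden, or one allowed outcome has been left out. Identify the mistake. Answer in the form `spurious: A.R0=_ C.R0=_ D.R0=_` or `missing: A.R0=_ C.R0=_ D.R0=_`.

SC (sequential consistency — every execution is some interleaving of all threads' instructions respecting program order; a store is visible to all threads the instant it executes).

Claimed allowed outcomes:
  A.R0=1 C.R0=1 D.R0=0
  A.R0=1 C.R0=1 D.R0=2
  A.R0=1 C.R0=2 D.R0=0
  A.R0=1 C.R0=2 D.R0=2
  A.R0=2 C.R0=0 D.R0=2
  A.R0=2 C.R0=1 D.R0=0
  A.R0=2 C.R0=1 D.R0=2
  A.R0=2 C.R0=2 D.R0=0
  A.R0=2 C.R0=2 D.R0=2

outcome vector order: (A.R0,C.R0,D.R0)
SC (10): 1/0/2 1/1/0 1/1/2 1/2/0 1/2/2 2/0/2 2/1/0 2/1/2 2/2/0 2/2/2
SC∖claimed = {1/0/2}

missing: A.R0=1 C.R0=0 D.R0=2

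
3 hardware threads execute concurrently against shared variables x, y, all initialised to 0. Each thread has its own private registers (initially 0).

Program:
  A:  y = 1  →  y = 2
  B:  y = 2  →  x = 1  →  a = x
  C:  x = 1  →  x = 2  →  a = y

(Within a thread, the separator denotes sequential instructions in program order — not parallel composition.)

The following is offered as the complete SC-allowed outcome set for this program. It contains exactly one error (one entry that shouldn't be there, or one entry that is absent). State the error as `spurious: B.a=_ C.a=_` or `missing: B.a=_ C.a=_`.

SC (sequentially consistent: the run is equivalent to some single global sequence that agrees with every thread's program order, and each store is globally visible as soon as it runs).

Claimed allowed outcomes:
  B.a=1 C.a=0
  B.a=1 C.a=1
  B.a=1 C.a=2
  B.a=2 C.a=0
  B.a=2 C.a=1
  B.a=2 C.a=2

spurious: B.a=2 C.a=0

outcome vector order: (B.a,C.a)
SC: 5 outcomes — {1/0; 1/1; 1/2; 2/1; 2/2}
claimed∖SC = {2/0}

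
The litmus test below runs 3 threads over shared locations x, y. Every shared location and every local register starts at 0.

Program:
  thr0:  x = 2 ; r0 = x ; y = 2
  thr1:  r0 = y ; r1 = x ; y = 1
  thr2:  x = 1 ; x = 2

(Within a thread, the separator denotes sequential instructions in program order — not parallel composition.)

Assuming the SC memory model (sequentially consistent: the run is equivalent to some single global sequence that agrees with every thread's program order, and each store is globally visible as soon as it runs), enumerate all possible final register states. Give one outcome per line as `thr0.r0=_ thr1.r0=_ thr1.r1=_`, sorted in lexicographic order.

outcome vector order: (thr0.r0,thr1.r0,thr1.r1)
|SC outcomes| = 10

thr0.r0=1 thr1.r0=0 thr1.r1=0
thr0.r0=1 thr1.r0=0 thr1.r1=1
thr0.r0=1 thr1.r0=0 thr1.r1=2
thr0.r0=1 thr1.r0=2 thr1.r1=1
thr0.r0=1 thr1.r0=2 thr1.r1=2
thr0.r0=2 thr1.r0=0 thr1.r1=0
thr0.r0=2 thr1.r0=0 thr1.r1=1
thr0.r0=2 thr1.r0=0 thr1.r1=2
thr0.r0=2 thr1.r0=2 thr1.r1=1
thr0.r0=2 thr1.r0=2 thr1.r1=2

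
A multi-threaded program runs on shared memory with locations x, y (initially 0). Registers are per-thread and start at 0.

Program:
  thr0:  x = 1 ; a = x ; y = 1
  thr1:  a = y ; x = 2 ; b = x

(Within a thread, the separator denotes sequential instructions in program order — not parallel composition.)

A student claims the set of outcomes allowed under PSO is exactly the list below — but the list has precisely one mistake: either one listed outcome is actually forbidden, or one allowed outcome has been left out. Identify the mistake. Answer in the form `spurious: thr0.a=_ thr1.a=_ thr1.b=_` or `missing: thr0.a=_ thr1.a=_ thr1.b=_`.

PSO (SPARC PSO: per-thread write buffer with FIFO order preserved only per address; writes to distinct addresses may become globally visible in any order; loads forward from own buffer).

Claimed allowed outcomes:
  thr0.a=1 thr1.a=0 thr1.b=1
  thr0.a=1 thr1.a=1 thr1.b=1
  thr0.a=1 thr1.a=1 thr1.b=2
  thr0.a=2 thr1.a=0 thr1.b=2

missing: thr0.a=1 thr1.a=0 thr1.b=2

outcome vector order: (thr0.a,thr1.a,thr1.b)
[PSO] allowed = {<1 0 1> <1 0 2> <1 1 1> <1 1 2> <2 0 2>}
PSO∖claimed = {<1 0 2>}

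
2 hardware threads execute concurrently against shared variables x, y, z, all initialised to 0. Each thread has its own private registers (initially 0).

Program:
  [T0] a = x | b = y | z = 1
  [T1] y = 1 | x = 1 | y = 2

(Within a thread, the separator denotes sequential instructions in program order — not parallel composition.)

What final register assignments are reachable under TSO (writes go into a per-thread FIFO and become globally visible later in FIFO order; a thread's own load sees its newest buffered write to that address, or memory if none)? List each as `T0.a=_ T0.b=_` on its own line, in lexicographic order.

T0.a=0 T0.b=0
T0.a=0 T0.b=1
T0.a=0 T0.b=2
T0.a=1 T0.b=1
T0.a=1 T0.b=2

outcome vector order: (T0.a,T0.b)
|TSO outcomes| = 5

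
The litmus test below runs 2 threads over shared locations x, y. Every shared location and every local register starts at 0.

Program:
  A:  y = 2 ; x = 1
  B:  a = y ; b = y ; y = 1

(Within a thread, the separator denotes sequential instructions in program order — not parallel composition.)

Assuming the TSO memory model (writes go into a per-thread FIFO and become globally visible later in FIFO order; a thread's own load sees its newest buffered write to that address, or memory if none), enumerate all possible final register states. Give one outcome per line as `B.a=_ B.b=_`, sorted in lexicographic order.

B.a=0 B.b=0
B.a=0 B.b=2
B.a=2 B.b=2

outcome vector order: (B.a,B.b)
|TSO outcomes| = 3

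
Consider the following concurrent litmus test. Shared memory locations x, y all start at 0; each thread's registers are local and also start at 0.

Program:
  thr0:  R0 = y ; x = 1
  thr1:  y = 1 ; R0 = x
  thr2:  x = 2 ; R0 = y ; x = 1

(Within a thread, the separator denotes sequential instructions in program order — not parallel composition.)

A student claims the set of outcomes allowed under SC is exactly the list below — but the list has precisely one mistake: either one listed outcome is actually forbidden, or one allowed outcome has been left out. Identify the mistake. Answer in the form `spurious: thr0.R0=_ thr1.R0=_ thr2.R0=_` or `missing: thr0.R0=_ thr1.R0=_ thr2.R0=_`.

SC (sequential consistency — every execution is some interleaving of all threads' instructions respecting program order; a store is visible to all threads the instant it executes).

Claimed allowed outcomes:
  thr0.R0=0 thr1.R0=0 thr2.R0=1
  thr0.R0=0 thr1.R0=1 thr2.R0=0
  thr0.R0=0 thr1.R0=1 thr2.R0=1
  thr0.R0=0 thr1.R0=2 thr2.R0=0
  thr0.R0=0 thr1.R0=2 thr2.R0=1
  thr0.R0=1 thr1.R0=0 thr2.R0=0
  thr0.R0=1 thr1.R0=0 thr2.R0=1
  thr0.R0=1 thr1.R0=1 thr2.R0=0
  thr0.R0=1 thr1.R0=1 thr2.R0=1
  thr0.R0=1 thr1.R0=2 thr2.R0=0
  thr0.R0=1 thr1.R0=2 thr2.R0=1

outcome vector order: (thr0.R0,thr1.R0,thr2.R0)
SC (10): 0/0/1; 0/1/0; 0/1/1; 0/2/0; 0/2/1; 1/0/1; 1/1/0; 1/1/1; 1/2/0; 1/2/1
claimed∖SC = {1/0/0}

spurious: thr0.R0=1 thr1.R0=0 thr2.R0=0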